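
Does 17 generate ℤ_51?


g generates ℤ_n iff gcd(g, n) = 1
gcd(17, 51) = 17
Since gcd = 17 ≠ 1, ⟨17⟩ has order 3 < 51, so 17 is not a generator.

No, 17 does not generate ℤ_51


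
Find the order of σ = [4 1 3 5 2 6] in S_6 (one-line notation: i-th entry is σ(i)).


Cycle decomposition: (1 4 5 2)
Cycle lengths: 4
Order = lcm(4) = 4

ord(σ) = 4


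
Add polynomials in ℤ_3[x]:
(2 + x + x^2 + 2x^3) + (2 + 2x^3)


Add coefficients mod 3:
x^0: 2 + 2 = 1 (mod 3)
x^1: 1 + 0 = 1 (mod 3)
x^2: 1 + 0 = 1 (mod 3)
x^3: 2 + 2 = 1 (mod 3)
Result: 1 + x + x^2 + x^3

f + g = 1 + x + x^2 + x^3


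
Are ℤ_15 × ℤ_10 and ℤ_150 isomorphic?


Comparing ℤ_15 × ℤ_10 and ℤ_150:
gcd(15,10) = 5 ≠ 1. Max element order in ℤ_15×ℤ_10 is lcm(15,10) = 30 < 150, so it has no element of order 150

No, ℤ_15 × ℤ_10 ≇ ℤ_150


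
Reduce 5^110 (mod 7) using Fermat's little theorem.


Fermat's little theorem: if p is prime and gcd(a,p)=1, then a^(p-1) ≡ 1 (mod p)
p = 7 is prime, gcd(5,7) = 1
Reduce exponent: 110 mod 6 = 2
So 5^110 ≡ 5^2 (mod 7)
5^2 mod 7 = 4

5^110 ≡ 4 (mod 7)


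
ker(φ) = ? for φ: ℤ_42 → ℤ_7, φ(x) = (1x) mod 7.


Kernel = preimage of identity
ker(φ) = {x ∈ ℤ_42 : 1x ≡ 0 (mod 7)}. Since 7 | 42, φ is well-defined. The kernel is the cyclic subgroup ⟨7⟩ of ℤ_42 (order 6), i.e. {0, 7, 14, 21, 28, 35}

ker(φ) = {0, 7, 14, 21, 28, 35}


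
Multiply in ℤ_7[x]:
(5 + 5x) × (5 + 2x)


Expand and collect like terms; reduce coefficients mod 7:
x^0: 5·5 = 25 ≡ 4 (mod 7)
x^1: 5·2 + 5·5 = 35 ≡ 0 (mod 7)
x^2: 5·2 = 10 ≡ 3 (mod 7)
Result: 4 + 3x^2

f · g = 4 + 3x^2


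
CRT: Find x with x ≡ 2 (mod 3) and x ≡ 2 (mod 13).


m₁ = 3, m₂ = 13, gcd = 1, so CRT applies. M = m₁·m₂ = 39
Let M₁ = M/m₁ = 13, M₂ = M/m₂ = 3
Find y₁ ≡ M₁⁻¹ (mod m₁): 13⁻¹ ≡ 1 (mod 3)
Find y₂ ≡ M₂⁻¹ (mod m₂): 3⁻¹ ≡ 9 (mod 13)
x = a₁·M₁·y₁ + a₂·M₂·y₂ = 2·13·1 + 2·3·9 = 80
Reduce mod 39: x ≡ 2
Check: 2 mod 3 = 2 ✓, 2 mod 13 = 2 ✓

x ≡ 2 (mod 39)


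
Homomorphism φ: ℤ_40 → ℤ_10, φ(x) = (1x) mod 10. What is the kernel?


Kernel = preimage of identity
ker(φ) = {x ∈ ℤ_40 : 1x ≡ 0 (mod 10)}. Since 10 | 40, φ is well-defined. The kernel is the cyclic subgroup ⟨10⟩ of ℤ_40 (order 4), i.e. {0, 10, 20, 30}

ker(φ) = {0, 10, 20, 30}


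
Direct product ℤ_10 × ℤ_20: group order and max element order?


|ℤ_10 × ℤ_20| = 10 × 20 = 200
Max element order = lcm(10,20) = 20
Cyclic? No (gcd=10)

|ℤ_10×ℤ_20| = 200, max element order = 20


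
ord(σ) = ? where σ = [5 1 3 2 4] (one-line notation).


Cycle decomposition: (1 5 4 2)
Cycle lengths: 4
Order = lcm(4) = 4

ord(σ) = 4


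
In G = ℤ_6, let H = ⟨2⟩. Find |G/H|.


|⟨2⟩| = n / gcd(2, 6) = 6 / 2 = 3
H is normal (ℤ_6 is abelian).
|G/H| = |G| / |H| = 6 / 3 = 2

|G/H| = 2


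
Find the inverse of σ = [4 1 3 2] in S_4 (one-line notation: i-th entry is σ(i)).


To find σ⁻¹, swap domain and range:
σ(1) = 4 → σ⁻¹(4) = 1
σ(2) = 1 → σ⁻¹(1) = 2
σ(3) = 3 → σ⁻¹(3) = 3
σ(4) = 2 → σ⁻¹(2) = 4

σ⁻¹ = [2 4 3 1]


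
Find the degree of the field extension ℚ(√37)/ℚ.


√37 has minimal polynomial x² - 37 (irreducible over ℚ since 37 is squarefree)

[ℚ(√37)/ℚ] = 2


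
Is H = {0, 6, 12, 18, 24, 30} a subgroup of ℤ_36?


Subgroup test for H = {0, 6, 12, 18, 24, 30} in (ℤ_36, +):
(1) 0 ∈ H? Yes
(2) Closure: for all a,b ∈ H, (a+b) mod 36 ∈ H? Yes
(3) Inverses: for all a ∈ H, -a mod 36 ∈ H? Yes

Yes, H is a subgroup of ℤ_36


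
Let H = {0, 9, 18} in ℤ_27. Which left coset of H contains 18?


18 + H = {18 + h (mod 27) : h ∈ H}
18+0=18, 18+9=0, 18+18=9
18 + H = {0, 9, 18} = 0 + H

18 + H = {0, 9, 18}


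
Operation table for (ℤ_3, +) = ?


Elements: {0, 1, 2}
Operation: addition mod 3
Entry (a, b) = (a + b) mod 3

Cayley table:
  | 0 | 1 | 2
0 | 0 | 1 | 2
1 | 1 | 2 | 0
2 | 2 | 0 | 1


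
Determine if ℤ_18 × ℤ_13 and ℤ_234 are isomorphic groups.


Comparing ℤ_18 × ℤ_13 and ℤ_234:
gcd(18,13) = 1, so ℤ_18 × ℤ_13 ≅ ℤ_234 (CRT)

Yes, ℤ_18 × ℤ_13 ≅ ℤ_234


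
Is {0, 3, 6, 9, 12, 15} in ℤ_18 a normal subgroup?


H = {0, 3, 6, 9, 12, 15} in ℤ_18
ℤ_18 is abelian; every subgroup of an abelian group is normal

Yes, normal subgroup


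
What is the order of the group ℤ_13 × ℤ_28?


|A × B| = |A| · |B|
|ℤ_13 × ℤ_28| = 13 × 28 = 364

|ℤ_13 × ℤ_28| = 364


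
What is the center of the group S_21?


Z(G) = {g ∈ G | gx = xg for all x ∈ G}
S_n is non-abelian for n ≥ 3; Z(S_21) is trivial

Z(S_21) = {e}


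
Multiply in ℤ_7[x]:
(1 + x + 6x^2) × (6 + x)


Expand and collect like terms; reduce coefficients mod 7:
x^0: 1·6 = 6 ≡ 6 (mod 7)
x^1: 1·1 + 1·6 = 7 ≡ 0 (mod 7)
x^2: 1·1 + 6·6 = 37 ≡ 2 (mod 7)
x^3: 6·1 = 6 ≡ 6 (mod 7)
Result: 6 + 2x^2 + 6x^3

f · g = 6 + 2x^2 + 6x^3


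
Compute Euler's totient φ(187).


Factor n: 187 = 11 × 17
φ(n) = n · ∏(1 - 1/p) over distinct primes p | n
φ(187) = 187 · (1 - 1/11) · (1 - 1/17) = 160

φ(187) = 160


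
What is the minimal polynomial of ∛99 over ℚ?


∛99 satisfies x³ - 99 = 0, irreducible over ℚ (no rational root; 99 is not a perfect cube)

Minimal polynomial: x³ - 99


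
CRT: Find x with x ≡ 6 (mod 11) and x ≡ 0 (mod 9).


m₁ = 11, m₂ = 9, gcd = 1, so CRT applies. M = m₁·m₂ = 99
Let M₁ = M/m₁ = 9, M₂ = M/m₂ = 11
Find y₁ ≡ M₁⁻¹ (mod m₁): 9⁻¹ ≡ 5 (mod 11)
Find y₂ ≡ M₂⁻¹ (mod m₂): 11⁻¹ ≡ 5 (mod 9)
x = a₁·M₁·y₁ + a₂·M₂·y₂ = 6·9·5 + 0·11·5 = 270
Reduce mod 99: x ≡ 72
Check: 72 mod 11 = 6 ✓, 72 mod 9 = 0 ✓

x ≡ 72 (mod 99)


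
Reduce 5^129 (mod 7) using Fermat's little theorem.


Fermat's little theorem: if p is prime and gcd(a,p)=1, then a^(p-1) ≡ 1 (mod p)
p = 7 is prime, gcd(5,7) = 1
Reduce exponent: 129 mod 6 = 3
So 5^129 ≡ 5^3 (mod 7)
5^3 mod 7 = 6

5^129 ≡ 6 (mod 7)


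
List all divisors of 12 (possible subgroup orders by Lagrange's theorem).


Lagrange's theorem: |H| divides |G|
|G| = 12
Divisors of 12: 1, 2, 3, 4, 6, 12

Possible subgroup orders: {1, 2, 3, 4, 6, 12}


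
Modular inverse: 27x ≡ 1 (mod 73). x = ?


Use the extended Euclidean algorithm to write 1 = 27·s + 73·t; then s mod 73 is the inverse.
Euclidean algorithm:
  27 = 0·73 + 27
  73 = 2·27 + 19
  27 = 1·19 + 8
  19 = 2·8 + 3
  8 = 2·3 + 2
  3 = 1·2 + 1
  2 = 2·1 + 0
gcd(27,73) = 1
Back-substitution gives: 27·(-27) + 73·(10) = 1
So 27⁻¹ ≡ -27 ≡ 46 (mod 73)
Check: 27 × 46 = 1242 ≡ 1 (mod 73) ✓

27⁻¹ ≡ 46 (mod 73)


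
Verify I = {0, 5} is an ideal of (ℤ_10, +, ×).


Check ideal conditions for I = {0, 5} in ℤ_10:
(1) I is an additive subgroup? Yes
(2) For r ∈ ℤ_10 and a ∈ I: r·a ∈ I? Yes

Yes, I is an ideal of ℤ_10


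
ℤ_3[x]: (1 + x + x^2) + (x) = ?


Add coefficients mod 3:
x^0: 1 + 0 = 1 (mod 3)
x^1: 1 + 1 = 2 (mod 3)
x^2: 1 + 0 = 1 (mod 3)
Result: 1 + 2x + x^2

f + g = 1 + 2x + x^2


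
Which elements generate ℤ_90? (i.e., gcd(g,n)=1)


g generates ℤ_n iff gcd(g,n) = 1
Prime factors of 90: 2, 3, 5
Generators are g ∈ {1,...,89} not divisible by any of these primes.
Generators: {1, 7, 11, 13, 17, 19, 23, 29, 31, 37, 41, 43, 47, 49, 53, 59, 61, 67, 71, 73, 77, 79, 83, 89}
Number of generators = φ(90) = 24

Generators of ℤ_90 = {1, 7, 11, 13, 17, 19, 23, 29, 31, 37, 41, 43, 47, 49, 53, 59, 61, 67, 71, 73, 77, 79, 83, 89}


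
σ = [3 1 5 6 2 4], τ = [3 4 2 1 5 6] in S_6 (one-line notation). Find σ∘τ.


σ∘τ: apply τ first, then σ
1 →τ 3 →σ 5
2 →τ 4 →σ 6
3 →τ 2 →σ 1
4 →τ 1 →σ 3
5 →τ 5 →σ 2
6 →τ 6 →σ 4

σ∘τ = [5 6 1 3 2 4]


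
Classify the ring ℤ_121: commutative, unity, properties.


ℤ_121 is a commutative ring with unity 1; 121 = 11×11 is composite, so 11·11 ≡ 0 gives zero divisors (not an integral domain)
Commutative: Yes
Integral domain: No
Has unity: Yes

ℤ_121: Commutative=Yes, Unity=Yes


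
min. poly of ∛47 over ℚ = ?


∛47 satisfies x³ - 47 = 0, irreducible over ℚ (no rational root; 47 is not a perfect cube)

Minimal polynomial: x³ - 47


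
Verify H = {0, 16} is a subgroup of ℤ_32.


Subgroup test for H = {0, 16} in (ℤ_32, +):
(1) 0 ∈ H? Yes
(2) Closure: for all a,b ∈ H, (a+b) mod 32 ∈ H? Yes
(3) Inverses: for all a ∈ H, -a mod 32 ∈ H? Yes

Yes, H is a subgroup of ℤ_32


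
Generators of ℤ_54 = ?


g generates ℤ_n iff gcd(g,n) = 1
Prime factors of 54: 2, 3
Generators are g ∈ {1,...,53} not divisible by any of these primes.
Generators: {1, 5, 7, 11, 13, 17, 19, 23, 25, 29, 31, 35, 37, 41, 43, 47, 49, 53}
Number of generators = φ(54) = 18

Generators of ℤ_54 = {1, 5, 7, 11, 13, 17, 19, 23, 25, 29, 31, 35, 37, 41, 43, 47, 49, 53}


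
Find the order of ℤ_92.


ℤ_n has n elements.

|ℤ_92| = 92


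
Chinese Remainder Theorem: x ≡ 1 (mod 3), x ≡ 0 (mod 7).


m₁ = 3, m₂ = 7, gcd = 1, so CRT applies. M = m₁·m₂ = 21
Let M₁ = M/m₁ = 7, M₂ = M/m₂ = 3
Find y₁ ≡ M₁⁻¹ (mod m₁): 7⁻¹ ≡ 1 (mod 3)
Find y₂ ≡ M₂⁻¹ (mod m₂): 3⁻¹ ≡ 5 (mod 7)
x = a₁·M₁·y₁ + a₂·M₂·y₂ = 1·7·1 + 0·3·5 = 7
Reduce mod 21: x ≡ 7
Check: 7 mod 3 = 1 ✓, 7 mod 7 = 0 ✓

x ≡ 7 (mod 21)


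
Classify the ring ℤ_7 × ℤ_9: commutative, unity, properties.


Direct product ring; commutative with unity (1,1); but (1,0)·(0,1) = (0,0) gives zero divisors, so not an integral domain
Commutative: Yes
Integral domain: No
Has unity: Yes

ℤ_7 × ℤ_9: Commutative=Yes, Unity=Yes


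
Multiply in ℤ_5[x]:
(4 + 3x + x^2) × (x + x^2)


Expand and collect like terms; reduce coefficients mod 5:
x^0: 4·0 = 0 ≡ 0 (mod 5)
x^1: 4·1 + 3·0 = 4 ≡ 4 (mod 5)
x^2: 4·1 + 3·1 + 1·0 = 7 ≡ 2 (mod 5)
x^3: 3·1 + 1·1 = 4 ≡ 4 (mod 5)
x^4: 1·1 = 1 ≡ 1 (mod 5)
Result: 4x + 2x^2 + 4x^3 + x^4

f · g = 4x + 2x^2 + 4x^3 + x^4


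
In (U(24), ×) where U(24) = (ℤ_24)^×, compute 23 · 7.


Operation: multiplication mod 24
23 · 7 = (a × b) mod 24 with a = 23, b = 7

23 · 7 = 17


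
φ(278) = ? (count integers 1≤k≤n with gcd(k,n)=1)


Factor n: 278 = 2 × 139
φ(n) = n · ∏(1 - 1/p) over distinct primes p | n
φ(278) = 278 · (1 - 1/2) · (1 - 1/139) = 138

φ(278) = 138


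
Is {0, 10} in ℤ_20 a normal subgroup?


H = {0, 10} in ℤ_20
ℤ_20 is abelian; every subgroup of an abelian group is normal

Yes, normal subgroup


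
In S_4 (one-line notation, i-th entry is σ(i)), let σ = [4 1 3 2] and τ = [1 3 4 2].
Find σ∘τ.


σ∘τ: apply τ first, then σ
1 →τ 1 →σ 4
2 →τ 3 →σ 3
3 →τ 4 →σ 2
4 →τ 2 →σ 1

σ∘τ = [4 3 2 1]


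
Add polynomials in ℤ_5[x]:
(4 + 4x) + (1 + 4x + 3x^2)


Add coefficients mod 5:
x^0: 4 + 1 = 0 (mod 5)
x^1: 4 + 4 = 3 (mod 5)
x^2: 0 + 3 = 3 (mod 5)
Result: 3x + 3x^2

f + g = 3x + 3x^2


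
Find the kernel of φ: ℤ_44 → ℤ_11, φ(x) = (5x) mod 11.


Kernel = preimage of identity
ker(φ) = {x ∈ ℤ_44 : 5x ≡ 0 (mod 11)}. Since 11 | 44, φ is well-defined. The kernel is the cyclic subgroup ⟨11⟩ of ℤ_44 (order 4), i.e. {0, 11, 22, 33}

ker(φ) = {0, 11, 22, 33}


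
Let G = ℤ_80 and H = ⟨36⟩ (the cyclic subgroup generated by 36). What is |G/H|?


|⟨36⟩| = n / gcd(36, 80) = 80 / 4 = 20
H is normal (ℤ_80 is abelian).
|G/H| = |G| / |H| = 80 / 20 = 4

|G/H| = 4


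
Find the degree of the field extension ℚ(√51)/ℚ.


√51 has minimal polynomial x² - 51 (irreducible over ℚ since 51 is squarefree)

[ℚ(√51)/ℚ] = 2


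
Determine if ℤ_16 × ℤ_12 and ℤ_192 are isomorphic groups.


Comparing ℤ_16 × ℤ_12 and ℤ_192:
gcd(16,12) = 4 ≠ 1. Max element order in ℤ_16×ℤ_12 is lcm(16,12) = 48 < 192, so it has no element of order 192

No, ℤ_16 × ℤ_12 ≇ ℤ_192


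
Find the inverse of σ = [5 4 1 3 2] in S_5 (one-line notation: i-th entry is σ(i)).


To find σ⁻¹, swap domain and range:
σ(1) = 5 → σ⁻¹(5) = 1
σ(2) = 4 → σ⁻¹(4) = 2
σ(3) = 1 → σ⁻¹(1) = 3
σ(4) = 3 → σ⁻¹(3) = 4
σ(5) = 2 → σ⁻¹(2) = 5

σ⁻¹ = [3 5 4 2 1]


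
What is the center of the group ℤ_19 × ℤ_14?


Z(G) = {g ∈ G | gx = xg for all x ∈ G}
Direct product of abelian groups is abelian, so Z(G) = G

Z(ℤ_19 × ℤ_14) = ℤ_19 × ℤ_14


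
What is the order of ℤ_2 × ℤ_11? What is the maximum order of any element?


|ℤ_2 × ℤ_11| = 2 × 11 = 22
Max element order = lcm(2,11) = 22
Cyclic? Yes (gcd=1)

|ℤ_2×ℤ_11| = 22, max element order = 22


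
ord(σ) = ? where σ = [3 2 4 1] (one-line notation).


Cycle decomposition: (1 3 4)
Cycle lengths: 3
Order = lcm(3) = 3

ord(σ) = 3


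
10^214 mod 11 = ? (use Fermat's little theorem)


Fermat's little theorem: if p is prime and gcd(a,p)=1, then a^(p-1) ≡ 1 (mod p)
p = 11 is prime, gcd(10,11) = 1
Reduce exponent: 214 mod 10 = 4
So 10^214 ≡ 10^4 (mod 11)
10^4 mod 11 = 1

10^214 ≡ 1 (mod 11)


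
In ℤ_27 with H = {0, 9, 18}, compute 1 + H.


1 + H = {1 + h (mod 27) : h ∈ H}
1+0=1, 1+9=10, 1+18=19

1 + H = {1, 10, 19}


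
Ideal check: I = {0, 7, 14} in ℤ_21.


Check ideal conditions for I = {0, 7, 14} in ℤ_21:
(1) I is an additive subgroup? Yes
(2) For r ∈ ℤ_21 and a ∈ I: r·a ∈ I? Yes

Yes, I is an ideal of ℤ_21


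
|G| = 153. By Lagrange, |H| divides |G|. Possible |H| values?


Lagrange's theorem: |H| divides |G|
|G| = 153
Divisors of 153: 1, 3, 9, 17, 51, 153

Possible subgroup orders: {1, 3, 9, 17, 51, 153}


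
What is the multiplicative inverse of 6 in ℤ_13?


Use the extended Euclidean algorithm to write 1 = 6·s + 13·t; then s mod 13 is the inverse.
Euclidean algorithm:
  6 = 0·13 + 6
  13 = 2·6 + 1
  6 = 6·1 + 0
gcd(6,13) = 1
Back-substitution gives: 6·(-2) + 13·(1) = 1
So 6⁻¹ ≡ -2 ≡ 11 (mod 13)
Check: 6 × 11 = 66 ≡ 1 (mod 13) ✓

6⁻¹ ≡ 11 (mod 13)


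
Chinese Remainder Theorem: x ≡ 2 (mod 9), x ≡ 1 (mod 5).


m₁ = 9, m₂ = 5, gcd = 1, so CRT applies. M = m₁·m₂ = 45
Let M₁ = M/m₁ = 5, M₂ = M/m₂ = 9
Find y₁ ≡ M₁⁻¹ (mod m₁): 5⁻¹ ≡ 2 (mod 9)
Find y₂ ≡ M₂⁻¹ (mod m₂): 9⁻¹ ≡ 4 (mod 5)
x = a₁·M₁·y₁ + a₂·M₂·y₂ = 2·5·2 + 1·9·4 = 56
Reduce mod 45: x ≡ 11
Check: 11 mod 9 = 2 ✓, 11 mod 5 = 1 ✓

x ≡ 11 (mod 45)


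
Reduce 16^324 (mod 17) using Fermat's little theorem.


Fermat's little theorem: if p is prime and gcd(a,p)=1, then a^(p-1) ≡ 1 (mod p)
p = 17 is prime, gcd(16,17) = 1
Reduce exponent: 324 mod 16 = 4
So 16^324 ≡ 16^4 (mod 17)
16^4 mod 17 = 1

16^324 ≡ 1 (mod 17)


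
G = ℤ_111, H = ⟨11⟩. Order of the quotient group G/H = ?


|⟨11⟩| = n / gcd(11, 111) = 111 / 1 = 111
H is normal (ℤ_111 is abelian).
|G/H| = |G| / |H| = 111 / 111 = 1

|G/H| = 1


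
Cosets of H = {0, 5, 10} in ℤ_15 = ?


H = {0, 5, 10}, |H| = 3
Number of cosets = |G|/|H| = 15/3 = 5
0 + H = {0, 5, 10}
1 + H = {1, 6, 11}
2 + H = {2, 7, 12}
3 + H = {3, 8, 13}
4 + H = {4, 9, 14}

Cosets: 0+H={0,5,10}; 1+H={1,6,11}; 2+H={2,7,12}; 3+H={3,8,13}; 4+H={4,9,14}


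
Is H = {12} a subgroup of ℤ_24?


Subgroup test for H = {12} in (ℤ_24, +):
(1) 0 ∈ H? No
(2) Closure: for all a,b ∈ H, (a+b) mod 24 ∈ H? No  [counterexample: 12 + 12 = 0 ∉ H]
(3) Inverses: for all a ∈ H, -a mod 24 ∈ H? Yes

No, H is not a subgroup of ℤ_24


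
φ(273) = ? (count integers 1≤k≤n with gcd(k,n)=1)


Factor n: 273 = 3 × 7 × 13
φ(n) = n · ∏(1 - 1/p) over distinct primes p | n
φ(273) = 273 · (1 - 1/3) · (1 - 1/7) · (1 - 1/13) = 144

φ(273) = 144


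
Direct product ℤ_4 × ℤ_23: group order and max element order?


|ℤ_4 × ℤ_23| = 4 × 23 = 92
Max element order = lcm(4,23) = 92
Cyclic? Yes (gcd=1)

|ℤ_4×ℤ_23| = 92, max element order = 92


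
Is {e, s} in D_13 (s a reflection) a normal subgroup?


H = {e, s} in D_13 (s a reflection)
r·s·r⁻¹ = sr⁻² ≠ s for n ≥ 3, so {e, s} is not closed under conjugation

No, not a normal subgroup


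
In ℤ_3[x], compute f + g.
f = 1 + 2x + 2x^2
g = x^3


Add coefficients mod 3:
x^0: 1 + 0 = 1 (mod 3)
x^1: 2 + 0 = 2 (mod 3)
x^2: 2 + 0 = 2 (mod 3)
x^3: 0 + 1 = 1 (mod 3)
Result: 1 + 2x + 2x^2 + x^3

f + g = 1 + 2x + 2x^2 + x^3


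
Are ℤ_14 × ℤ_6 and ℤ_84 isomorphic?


Comparing ℤ_14 × ℤ_6 and ℤ_84:
gcd(14,6) = 2 ≠ 1. Max element order in ℤ_14×ℤ_6 is lcm(14,6) = 42 < 84, so it has no element of order 84

No, ℤ_14 × ℤ_6 ≇ ℤ_84


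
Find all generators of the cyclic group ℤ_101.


g generates ℤ_n iff gcd(g,n) = 1
Prime factors of 101: 101
Generators are g ∈ {1,...,100} not divisible by any of these primes.
Generators: {1, 2, 3, 4, 5, 6, 7, 8, 9, 10, 11, 12, 13, 14, 15, 16, 17, 18, 19, 20, 21, 22, 23, 24, 25, 26, 27, 28, 29, 30, 31, 32, 33, 34, 35, 36, 37, 38, 39, 40, 41, 42, 43, 44, 45, 46, 47, 48, 49, 50, 51, 52, 53, 54, 55, 56, 57, 58, 59, 60, 61, 62, 63, 64, 65, 66, 67, 68, 69, 70, 71, 72, 73, 74, 75, 76, 77, 78, 79, 80, 81, 82, 83, 84, 85, 86, 87, 88, 89, 90, 91, 92, 93, 94, 95, 96, 97, 98, 99, 100}
Number of generators = φ(101) = 100

Generators of ℤ_101 = {1, 2, 3, 4, 5, 6, 7, 8, 9, 10, 11, 12, 13, 14, 15, 16, 17, 18, 19, 20, 21, 22, 23, 24, 25, 26, 27, 28, 29, 30, 31, 32, 33, 34, 35, 36, 37, 38, 39, 40, 41, 42, 43, 44, 45, 46, 47, 48, 49, 50, 51, 52, 53, 54, 55, 56, 57, 58, 59, 60, 61, 62, 63, 64, 65, 66, 67, 68, 69, 70, 71, 72, 73, 74, 75, 76, 77, 78, 79, 80, 81, 82, 83, 84, 85, 86, 87, 88, 89, 90, 91, 92, 93, 94, 95, 96, 97, 98, 99, 100}


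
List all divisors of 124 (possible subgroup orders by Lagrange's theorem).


Lagrange's theorem: |H| divides |G|
|G| = 124
Divisors of 124: 1, 2, 4, 31, 62, 124

Possible subgroup orders: {1, 2, 4, 31, 62, 124}


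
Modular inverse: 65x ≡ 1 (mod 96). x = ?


Use the extended Euclidean algorithm to write 1 = 65·s + 96·t; then s mod 96 is the inverse.
Euclidean algorithm:
  65 = 0·96 + 65
  96 = 1·65 + 31
  65 = 2·31 + 3
  31 = 10·3 + 1
  3 = 3·1 + 0
gcd(65,96) = 1
Back-substitution gives: 65·(-31) + 96·(21) = 1
So 65⁻¹ ≡ -31 ≡ 65 (mod 96)
Check: 65 × 65 = 4225 ≡ 1 (mod 96) ✓

65⁻¹ ≡ 65 (mod 96)


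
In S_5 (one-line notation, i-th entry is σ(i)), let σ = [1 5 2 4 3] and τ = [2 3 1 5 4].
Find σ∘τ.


σ∘τ: apply τ first, then σ
1 →τ 2 →σ 5
2 →τ 3 →σ 2
3 →τ 1 →σ 1
4 →τ 5 →σ 3
5 →τ 4 →σ 4

σ∘τ = [5 2 1 3 4]


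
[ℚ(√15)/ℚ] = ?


√15 has minimal polynomial x² - 15 (irreducible over ℚ since 15 is squarefree)

[ℚ(√15)/ℚ] = 2


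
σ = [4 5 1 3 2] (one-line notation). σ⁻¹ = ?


To find σ⁻¹, swap domain and range:
σ(1) = 4 → σ⁻¹(4) = 1
σ(2) = 5 → σ⁻¹(5) = 2
σ(3) = 1 → σ⁻¹(1) = 3
σ(4) = 3 → σ⁻¹(3) = 4
σ(5) = 2 → σ⁻¹(2) = 5

σ⁻¹ = [3 5 4 1 2]


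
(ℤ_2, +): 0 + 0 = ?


Operation: addition mod 2
0 + 0 = (a + b) mod 2 with a = 0, b = 0

0 + 0 = 0


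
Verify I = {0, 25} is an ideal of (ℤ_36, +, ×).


Check ideal conditions for I = {0, 25} in ℤ_36:
(1) I is an additive subgroup? No
(2) For r ∈ ℤ_36 and a ∈ I: r·a ∈ I? No  [counterexample: r=2, a=25, r·a mod 36 = 14 ∉ I]

No, I is not an ideal of ℤ_36


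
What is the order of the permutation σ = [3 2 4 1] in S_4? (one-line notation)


Cycle decomposition: (1 3 4)
Cycle lengths: 3
Order = lcm(3) = 3

ord(σ) = 3


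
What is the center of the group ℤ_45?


Z(G) = {g ∈ G | gx = xg for all x ∈ G}
ℤ_45 is abelian, so Z(G) = G

Z(ℤ_45) = ℤ_45


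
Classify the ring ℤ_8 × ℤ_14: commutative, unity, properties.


Direct product ring; commutative with unity (1,1); but (1,0)·(0,1) = (0,0) gives zero divisors, so not an integral domain
Commutative: Yes
Integral domain: No
Has unity: Yes

ℤ_8 × ℤ_14: Commutative=Yes, Unity=Yes


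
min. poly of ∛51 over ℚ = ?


∛51 satisfies x³ - 51 = 0, irreducible over ℚ (no rational root; 51 is not a perfect cube)

Minimal polynomial: x³ - 51


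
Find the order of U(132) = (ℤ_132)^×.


U(n) is the group of units mod n; |U(n)| = φ(n)
|U(132)| = φ(132) = 40

|U(132) = (ℤ_132)^×| = 40


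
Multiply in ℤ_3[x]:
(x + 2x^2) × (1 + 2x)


Expand and collect like terms; reduce coefficients mod 3:
x^0: 0·1 = 0 ≡ 0 (mod 3)
x^1: 0·2 + 1·1 = 1 ≡ 1 (mod 3)
x^2: 1·2 + 2·1 = 4 ≡ 1 (mod 3)
x^3: 2·2 = 4 ≡ 1 (mod 3)
Result: x + x^2 + x^3

f · g = x + x^2 + x^3


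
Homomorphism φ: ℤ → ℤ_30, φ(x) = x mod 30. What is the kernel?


Kernel = preimage of identity
ker(φ) = {x ∈ ℤ : x ≡ 0 (mod 30)} = 30ℤ = {0, ±30, ±60, ...}

ker(φ) = 30ℤ


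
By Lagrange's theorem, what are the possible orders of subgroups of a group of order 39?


Lagrange's theorem: |H| divides |G|
|G| = 39
Divisors of 39: 1, 3, 13, 39

Possible subgroup orders: {1, 3, 13, 39}


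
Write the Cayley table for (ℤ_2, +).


Elements: {0, 1}
Operation: addition mod 2
Entry (a, b) = (a + b) mod 2

Cayley table:
  | 0 | 1
0 | 0 | 1
1 | 1 | 0


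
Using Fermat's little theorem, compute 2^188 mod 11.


Fermat's little theorem: if p is prime and gcd(a,p)=1, then a^(p-1) ≡ 1 (mod p)
p = 11 is prime, gcd(2,11) = 1
Reduce exponent: 188 mod 10 = 8
So 2^188 ≡ 2^8 (mod 11)
2^8 mod 11 = 3

2^188 ≡ 3 (mod 11)


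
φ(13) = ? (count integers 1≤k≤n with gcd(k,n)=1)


φ(n) = count of k ∈ {1,...,n} with gcd(k,n)=1
Coprimes to 13: {1, 2, 3, 4, 5, 6, 7, 8, 9, 10, 11, 12}
Count: 12

φ(13) = 12


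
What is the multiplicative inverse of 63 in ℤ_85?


Use the extended Euclidean algorithm to write 1 = 63·s + 85·t; then s mod 85 is the inverse.
Euclidean algorithm:
  63 = 0·85 + 63
  85 = 1·63 + 22
  63 = 2·22 + 19
  22 = 1·19 + 3
  19 = 6·3 + 1
  3 = 3·1 + 0
gcd(63,85) = 1
Back-substitution gives: 63·(27) + 85·(-20) = 1
So 63⁻¹ ≡ 27 ≡ 27 (mod 85)
Check: 63 × 27 = 1701 ≡ 1 (mod 85) ✓

63⁻¹ ≡ 27 (mod 85)


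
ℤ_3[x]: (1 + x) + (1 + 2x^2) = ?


Add coefficients mod 3:
x^0: 1 + 1 = 2 (mod 3)
x^1: 1 + 0 = 1 (mod 3)
x^2: 0 + 2 = 2 (mod 3)
Result: 2 + x + 2x^2

f + g = 2 + x + 2x^2


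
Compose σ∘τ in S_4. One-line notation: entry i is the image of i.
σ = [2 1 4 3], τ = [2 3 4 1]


σ∘τ: apply τ first, then σ
1 →τ 2 →σ 1
2 →τ 3 →σ 4
3 →τ 4 →σ 3
4 →τ 1 →σ 2

σ∘τ = [1 4 3 2]


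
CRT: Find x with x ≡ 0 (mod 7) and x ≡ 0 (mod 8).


m₁ = 7, m₂ = 8, gcd = 1, so CRT applies. M = m₁·m₂ = 56
Let M₁ = M/m₁ = 8, M₂ = M/m₂ = 7
Find y₁ ≡ M₁⁻¹ (mod m₁): 8⁻¹ ≡ 1 (mod 7)
Find y₂ ≡ M₂⁻¹ (mod m₂): 7⁻¹ ≡ 7 (mod 8)
x = a₁·M₁·y₁ + a₂·M₂·y₂ = 0·8·1 + 0·7·7 = 0
Reduce mod 56: x ≡ 0
Check: 0 mod 7 = 0 ✓, 0 mod 8 = 0 ✓

x ≡ 0 (mod 56)


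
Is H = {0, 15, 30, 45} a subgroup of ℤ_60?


Subgroup test for H = {0, 15, 30, 45} in (ℤ_60, +):
(1) 0 ∈ H? Yes
(2) Closure: for all a,b ∈ H, (a+b) mod 60 ∈ H? Yes
(3) Inverses: for all a ∈ H, -a mod 60 ∈ H? Yes

Yes, H is a subgroup of ℤ_60


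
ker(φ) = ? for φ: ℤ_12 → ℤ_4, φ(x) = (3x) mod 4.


Kernel = preimage of identity
ker(φ) = {x ∈ ℤ_12 : 3x ≡ 0 (mod 4)}. Since 4 | 12, φ is well-defined. The kernel is the cyclic subgroup ⟨4⟩ of ℤ_12 (order 3), i.e. {0, 4, 8}

ker(φ) = {0, 4, 8}


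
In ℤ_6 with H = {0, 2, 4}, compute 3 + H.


3 + H = {3 + h (mod 6) : h ∈ H}
3+0=3, 3+2=5, 3+4=1
3 + H = {1, 3, 5} = 1 + H

3 + H = {1, 3, 5}


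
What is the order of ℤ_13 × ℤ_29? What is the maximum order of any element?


|ℤ_13 × ℤ_29| = 13 × 29 = 377
Max element order = lcm(13,29) = 377
Cyclic? Yes (gcd=1)

|ℤ_13×ℤ_29| = 377, max element order = 377


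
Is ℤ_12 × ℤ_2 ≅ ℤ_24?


Comparing ℤ_12 × ℤ_2 and ℤ_24:
gcd(12,2) = 2 ≠ 1. Max element order in ℤ_12×ℤ_2 is lcm(12,2) = 12 < 24, so it has no element of order 24

No, ℤ_12 × ℤ_2 ≇ ℤ_24


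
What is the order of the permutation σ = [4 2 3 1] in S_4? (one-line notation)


Cycle decomposition: (1 4)
Cycle lengths: 2
Order = lcm(2) = 2

ord(σ) = 2


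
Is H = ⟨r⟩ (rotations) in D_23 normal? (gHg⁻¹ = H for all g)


H = ⟨r⟩ (rotations) in D_23
The rotation subgroup ⟨r⟩ has index 2 in D_23, so it is normal

Yes, normal subgroup


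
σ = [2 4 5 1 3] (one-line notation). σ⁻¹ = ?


To find σ⁻¹, swap domain and range:
σ(1) = 2 → σ⁻¹(2) = 1
σ(2) = 4 → σ⁻¹(4) = 2
σ(3) = 5 → σ⁻¹(5) = 3
σ(4) = 1 → σ⁻¹(1) = 4
σ(5) = 3 → σ⁻¹(3) = 5

σ⁻¹ = [4 1 5 2 3]


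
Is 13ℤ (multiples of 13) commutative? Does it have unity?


13ℤ is a commutative ring under +,× but has no multiplicative identity (1 ∉ 13ℤ); it has no zero divisors, but without unity it is not an integral domain
Commutative: Yes
Integral domain: No
Has unity: No

13ℤ (multiples of 13): Commutative=Yes, Unity=No


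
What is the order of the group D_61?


|D_n| = 2n (n rotations and n reflections)
|D_61| = 2×61 = 122

|D_61| = 122


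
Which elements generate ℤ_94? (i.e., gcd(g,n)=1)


g generates ℤ_n iff gcd(g,n) = 1
Prime factors of 94: 2, 47
Generators are g ∈ {1,...,93} not divisible by any of these primes.
Generators: {1, 3, 5, 7, 9, 11, 13, 15, 17, 19, 21, 23, 25, 27, 29, 31, 33, 35, 37, 39, 41, 43, 45, 49, 51, 53, 55, 57, 59, 61, 63, 65, 67, 69, 71, 73, 75, 77, 79, 81, 83, 85, 87, 89, 91, 93}
Number of generators = φ(94) = 46

Generators of ℤ_94 = {1, 3, 5, 7, 9, 11, 13, 15, 17, 19, 21, 23, 25, 27, 29, 31, 33, 35, 37, 39, 41, 43, 45, 49, 51, 53, 55, 57, 59, 61, 63, 65, 67, 69, 71, 73, 75, 77, 79, 81, 83, 85, 87, 89, 91, 93}


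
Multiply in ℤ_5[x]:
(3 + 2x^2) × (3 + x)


Expand and collect like terms; reduce coefficients mod 5:
x^0: 3·3 = 9 ≡ 4 (mod 5)
x^1: 3·1 + 0·3 = 3 ≡ 3 (mod 5)
x^2: 0·1 + 2·3 = 6 ≡ 1 (mod 5)
x^3: 2·1 = 2 ≡ 2 (mod 5)
Result: 4 + 3x + x^2 + 2x^3

f · g = 4 + 3x + x^2 + 2x^3


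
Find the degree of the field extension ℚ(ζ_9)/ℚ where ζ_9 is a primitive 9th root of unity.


[ℚ(ζ_n):ℚ] = deg Φ_n(x) = φ(n). Here φ(9) = 6

[ℚ(ζ_9)/ℚ where ζ_9 is a primitive 9th root of unity] = 6


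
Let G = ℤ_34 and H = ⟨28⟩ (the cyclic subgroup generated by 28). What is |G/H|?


|⟨28⟩| = n / gcd(28, 34) = 34 / 2 = 17
H is normal (ℤ_34 is abelian).
|G/H| = |G| / |H| = 34 / 17 = 2

|G/H| = 2


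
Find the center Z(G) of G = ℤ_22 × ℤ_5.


Z(G) = {g ∈ G | gx = xg for all x ∈ G}
Direct product of abelian groups is abelian, so Z(G) = G

Z(ℤ_22 × ℤ_5) = ℤ_22 × ℤ_5


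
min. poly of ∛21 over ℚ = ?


∛21 satisfies x³ - 21 = 0, irreducible over ℚ (no rational root; 21 is not a perfect cube)

Minimal polynomial: x³ - 21


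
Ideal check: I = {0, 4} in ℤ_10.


Check ideal conditions for I = {0, 4} in ℤ_10:
(1) I is an additive subgroup? No
(2) For r ∈ ℤ_10 and a ∈ I: r·a ∈ I? No  [counterexample: r=2, a=4, r·a mod 10 = 8 ∉ I]

No, I is not an ideal of ℤ_10


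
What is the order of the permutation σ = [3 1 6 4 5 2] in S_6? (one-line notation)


Cycle decomposition: (1 3 6 2)
Cycle lengths: 4
Order = lcm(4) = 4

ord(σ) = 4


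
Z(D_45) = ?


Z(G) = {g ∈ G | gx = xg for all x ∈ G}
For odd n, Z(D_n) = {e}: no nontrivial rotation commutes with all reflections

Z(D_45) = {e}


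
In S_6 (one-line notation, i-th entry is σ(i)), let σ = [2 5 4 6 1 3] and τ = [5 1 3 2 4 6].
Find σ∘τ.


σ∘τ: apply τ first, then σ
1 →τ 5 →σ 1
2 →τ 1 →σ 2
3 →τ 3 →σ 4
4 →τ 2 →σ 5
5 →τ 4 →σ 6
6 →τ 6 →σ 3

σ∘τ = [1 2 4 5 6 3]


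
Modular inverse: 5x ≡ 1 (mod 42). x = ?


Use the extended Euclidean algorithm to write 1 = 5·s + 42·t; then s mod 42 is the inverse.
Euclidean algorithm:
  5 = 0·42 + 5
  42 = 8·5 + 2
  5 = 2·2 + 1
  2 = 2·1 + 0
gcd(5,42) = 1
Back-substitution gives: 5·(17) + 42·(-2) = 1
So 5⁻¹ ≡ 17 ≡ 17 (mod 42)
Check: 5 × 17 = 85 ≡ 1 (mod 42) ✓

5⁻¹ ≡ 17 (mod 42)


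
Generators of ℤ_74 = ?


g generates ℤ_n iff gcd(g,n) = 1
Prime factors of 74: 2, 37
Generators are g ∈ {1,...,73} not divisible by any of these primes.
Generators: {1, 3, 5, 7, 9, 11, 13, 15, 17, 19, 21, 23, 25, 27, 29, 31, 33, 35, 39, 41, 43, 45, 47, 49, 51, 53, 55, 57, 59, 61, 63, 65, 67, 69, 71, 73}
Number of generators = φ(74) = 36

Generators of ℤ_74 = {1, 3, 5, 7, 9, 11, 13, 15, 17, 19, 21, 23, 25, 27, 29, 31, 33, 35, 39, 41, 43, 45, 47, 49, 51, 53, 55, 57, 59, 61, 63, 65, 67, 69, 71, 73}


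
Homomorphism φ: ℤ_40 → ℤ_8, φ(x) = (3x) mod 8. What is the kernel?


Kernel = preimage of identity
ker(φ) = {x ∈ ℤ_40 : 3x ≡ 0 (mod 8)}. Since 8 | 40, φ is well-defined. The kernel is the cyclic subgroup ⟨8⟩ of ℤ_40 (order 5), i.e. {0, 8, 16, 24, 32}

ker(φ) = {0, 8, 16, 24, 32}


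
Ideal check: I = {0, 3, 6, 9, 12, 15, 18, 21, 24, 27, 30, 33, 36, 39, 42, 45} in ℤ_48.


Check ideal conditions for I = {0, 3, 6, 9, 12, 15, 18, 21, 24, 27, 30, 33, 36, 39, 42, 45} in ℤ_48:
(1) I is an additive subgroup? Yes
(2) For r ∈ ℤ_48 and a ∈ I: r·a ∈ I? Yes

Yes, I is an ideal of ℤ_48


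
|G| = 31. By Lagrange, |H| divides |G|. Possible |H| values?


Lagrange's theorem: |H| divides |G|
|G| = 31
Divisors of 31: 1, 31

Possible subgroup orders: {1, 31}


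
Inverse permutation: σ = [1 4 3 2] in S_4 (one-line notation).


To find σ⁻¹, swap domain and range:
σ(1) = 1 → σ⁻¹(1) = 1
σ(2) = 4 → σ⁻¹(4) = 2
σ(3) = 3 → σ⁻¹(3) = 3
σ(4) = 2 → σ⁻¹(2) = 4

σ⁻¹ = [1 4 3 2]


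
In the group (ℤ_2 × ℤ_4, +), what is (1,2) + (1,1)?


Operation: componentwise addition mod (2, 4)
(1,2) + (1,1) = ((a₁+b₁) mod 2, (a₂+b₂) mod 4) with a = (1,2), b = (1,1)

(1,2) + (1,1) = (0,3)


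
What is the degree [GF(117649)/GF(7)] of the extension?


GF(117649) = GF(7^6), so the extension degree is 6

[GF(117649)/GF(7)] = 6


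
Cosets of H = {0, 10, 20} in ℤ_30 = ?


H = {0, 10, 20}, |H| = 3
Number of cosets = |G|/|H| = 30/3 = 10
0 + H = {0, 10, 20}
1 + H = {1, 11, 21}
2 + H = {2, 12, 22}
3 + H = {3, 13, 23}
4 + H = {4, 14, 24}
5 + H = {5, 15, 25}
6 + H = {6, 16, 26}
7 + H = {7, 17, 27}
8 + H = {8, 18, 28}
9 + H = {9, 19, 29}

Cosets: 0+H={0,10,20}; 1+H={1,11,21}; 2+H={2,12,22}; 3+H={3,13,23}; 4+H={4,14,24}; 5+H={5,15,25}; 6+H={6,16,26}; 7+H={7,17,27}; 8+H={8,18,28}; 9+H={9,19,29}


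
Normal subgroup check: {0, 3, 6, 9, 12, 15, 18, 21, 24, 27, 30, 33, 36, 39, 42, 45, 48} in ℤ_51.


H = {0, 3, 6, 9, 12, 15, 18, 21, 24, 27, 30, 33, 36, 39, 42, 45, 48} in ℤ_51
ℤ_51 is abelian; every subgroup of an abelian group is normal

Yes, normal subgroup


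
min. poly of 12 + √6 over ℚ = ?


Let α = 12 + √6. Then α - 12 = √6, so (α - 12)² = 6, giving α² - 24α + 138 = 0. Degree 2 and α ∉ ℚ, so this is the minimal polynomial.

Minimal polynomial: x² - 24x + 138


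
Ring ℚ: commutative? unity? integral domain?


ℚ is a field: commutative, has unity, every nonzero element is a unit (hence an integral domain)
Commutative: Yes
Integral domain: Yes
Has unity: Yes

ℚ: Commutative=Yes, Unity=Yes


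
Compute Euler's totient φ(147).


Factor n: 147 = 3 × 7^2
φ(n) = n · ∏(1 - 1/p) over distinct primes p | n
φ(147) = 147 · (1 - 1/3) · (1 - 1/7) = 84

φ(147) = 84


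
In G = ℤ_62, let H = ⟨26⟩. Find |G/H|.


|⟨26⟩| = n / gcd(26, 62) = 62 / 2 = 31
H is normal (ℤ_62 is abelian).
|G/H| = |G| / |H| = 62 / 31 = 2

|G/H| = 2


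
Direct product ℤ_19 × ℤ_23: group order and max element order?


|ℤ_19 × ℤ_23| = 19 × 23 = 437
Max element order = lcm(19,23) = 437
Cyclic? Yes (gcd=1)

|ℤ_19×ℤ_23| = 437, max element order = 437


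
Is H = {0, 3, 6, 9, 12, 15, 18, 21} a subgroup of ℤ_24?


Subgroup test for H = {0, 3, 6, 9, 12, 15, 18, 21} in (ℤ_24, +):
(1) 0 ∈ H? Yes
(2) Closure: for all a,b ∈ H, (a+b) mod 24 ∈ H? Yes
(3) Inverses: for all a ∈ H, -a mod 24 ∈ H? Yes

Yes, H is a subgroup of ℤ_24


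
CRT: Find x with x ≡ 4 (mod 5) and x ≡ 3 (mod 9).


m₁ = 5, m₂ = 9, gcd = 1, so CRT applies. M = m₁·m₂ = 45
Let M₁ = M/m₁ = 9, M₂ = M/m₂ = 5
Find y₁ ≡ M₁⁻¹ (mod m₁): 9⁻¹ ≡ 4 (mod 5)
Find y₂ ≡ M₂⁻¹ (mod m₂): 5⁻¹ ≡ 2 (mod 9)
x = a₁·M₁·y₁ + a₂·M₂·y₂ = 4·9·4 + 3·5·2 = 174
Reduce mod 45: x ≡ 39
Check: 39 mod 5 = 4 ✓, 39 mod 9 = 3 ✓

x ≡ 39 (mod 45)


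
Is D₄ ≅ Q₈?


Comparing D₄ and Q₈:
D₄ has 5 elements of order 2; Q₈ has only 1

No, D₄ ≇ Q₈


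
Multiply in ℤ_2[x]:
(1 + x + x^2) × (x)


Expand and collect like terms; reduce coefficients mod 2:
x^0: 1·0 = 0 ≡ 0 (mod 2)
x^1: 1·1 + 1·0 = 1 ≡ 1 (mod 2)
x^2: 1·1 + 1·0 = 1 ≡ 1 (mod 2)
x^3: 1·1 = 1 ≡ 1 (mod 2)
Result: x + x^2 + x^3

f · g = x + x^2 + x^3


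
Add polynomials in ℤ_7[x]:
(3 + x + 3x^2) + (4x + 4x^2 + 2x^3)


Add coefficients mod 7:
x^0: 3 + 0 = 3 (mod 7)
x^1: 1 + 4 = 5 (mod 7)
x^2: 3 + 4 = 0 (mod 7)
x^3: 0 + 2 = 2 (mod 7)
Result: 3 + 5x + 2x^3

f + g = 3 + 5x + 2x^3


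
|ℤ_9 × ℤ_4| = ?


|A × B| = |A| · |B|
|ℤ_9 × ℤ_4| = 9 × 4 = 36

|ℤ_9 × ℤ_4| = 36


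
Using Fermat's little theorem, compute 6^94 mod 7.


Fermat's little theorem: if p is prime and gcd(a,p)=1, then a^(p-1) ≡ 1 (mod p)
p = 7 is prime, gcd(6,7) = 1
Reduce exponent: 94 mod 6 = 4
So 6^94 ≡ 6^4 (mod 7)
6^4 mod 7 = 1

6^94 ≡ 1 (mod 7)


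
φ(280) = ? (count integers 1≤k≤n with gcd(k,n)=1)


Factor n: 280 = 2^3 × 5 × 7
φ(n) = n · ∏(1 - 1/p) over distinct primes p | n
φ(280) = 280 · (1 - 1/2) · (1 - 1/5) · (1 - 1/7) = 96

φ(280) = 96


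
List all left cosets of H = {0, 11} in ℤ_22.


H = {0, 11}, |H| = 2
Number of cosets = |G|/|H| = 22/2 = 11
0 + H = {0, 11}
1 + H = {1, 12}
2 + H = {2, 13}
3 + H = {3, 14}
4 + H = {4, 15}
5 + H = {5, 16}
6 + H = {6, 17}
7 + H = {7, 18}
8 + H = {8, 19}
9 + H = {9, 20}
10 + H = {10, 21}

Cosets: 0+H={0,11}; 1+H={1,12}; 2+H={2,13}; 3+H={3,14}; 4+H={4,15}; 5+H={5,16}; 6+H={6,17}; 7+H={7,18}; 8+H={8,19}; 9+H={9,20}; 10+H={10,21}


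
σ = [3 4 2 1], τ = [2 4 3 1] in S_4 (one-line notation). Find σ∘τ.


σ∘τ: apply τ first, then σ
1 →τ 2 →σ 4
2 →τ 4 →σ 1
3 →τ 3 →σ 2
4 →τ 1 →σ 3

σ∘τ = [4 1 2 3]


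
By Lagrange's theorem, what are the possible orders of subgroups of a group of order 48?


Lagrange's theorem: |H| divides |G|
|G| = 48
Divisors of 48: 1, 2, 3, 4, 6, 8, 12, 16, 24, 48

Possible subgroup orders: {1, 2, 3, 4, 6, 8, 12, 16, 24, 48}


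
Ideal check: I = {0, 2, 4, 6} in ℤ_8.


Check ideal conditions for I = {0, 2, 4, 6} in ℤ_8:
(1) I is an additive subgroup? Yes
(2) For r ∈ ℤ_8 and a ∈ I: r·a ∈ I? Yes

Yes, I is an ideal of ℤ_8


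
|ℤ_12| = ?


ℤ_n has n elements.

|ℤ_12| = 12


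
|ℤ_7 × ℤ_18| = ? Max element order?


|ℤ_7 × ℤ_18| = 7 × 18 = 126
Max element order = lcm(7,18) = 126
Cyclic? Yes (gcd=1)

|ℤ_7×ℤ_18| = 126, max element order = 126


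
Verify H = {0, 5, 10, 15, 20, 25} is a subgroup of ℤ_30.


Subgroup test for H = {0, 5, 10, 15, 20, 25} in (ℤ_30, +):
(1) 0 ∈ H? Yes
(2) Closure: for all a,b ∈ H, (a+b) mod 30 ∈ H? Yes
(3) Inverses: for all a ∈ H, -a mod 30 ∈ H? Yes

Yes, H is a subgroup of ℤ_30


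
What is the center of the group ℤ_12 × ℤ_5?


Z(G) = {g ∈ G | gx = xg for all x ∈ G}
Direct product of abelian groups is abelian, so Z(G) = G

Z(ℤ_12 × ℤ_5) = ℤ_12 × ℤ_5


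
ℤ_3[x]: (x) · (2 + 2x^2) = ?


Expand and collect like terms; reduce coefficients mod 3:
x^0: 0·2 = 0 ≡ 0 (mod 3)
x^1: 0·0 + 1·2 = 2 ≡ 2 (mod 3)
x^2: 0·2 + 1·0 = 0 ≡ 0 (mod 3)
x^3: 1·2 = 2 ≡ 2 (mod 3)
Result: 2x + 2x^3

f · g = 2x + 2x^3


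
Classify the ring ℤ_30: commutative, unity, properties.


ℤ_30 is a commutative ring with unity 1; 30 = 2×15 is composite, so 2·15 ≡ 0 gives zero divisors (not an integral domain)
Commutative: Yes
Integral domain: No
Has unity: Yes

ℤ_30: Commutative=Yes, Unity=Yes


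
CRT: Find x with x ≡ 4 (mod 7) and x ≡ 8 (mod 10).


m₁ = 7, m₂ = 10, gcd = 1, so CRT applies. M = m₁·m₂ = 70
Let M₁ = M/m₁ = 10, M₂ = M/m₂ = 7
Find y₁ ≡ M₁⁻¹ (mod m₁): 10⁻¹ ≡ 5 (mod 7)
Find y₂ ≡ M₂⁻¹ (mod m₂): 7⁻¹ ≡ 3 (mod 10)
x = a₁·M₁·y₁ + a₂·M₂·y₂ = 4·10·5 + 8·7·3 = 368
Reduce mod 70: x ≡ 18
Check: 18 mod 7 = 4 ✓, 18 mod 10 = 8 ✓

x ≡ 18 (mod 70)


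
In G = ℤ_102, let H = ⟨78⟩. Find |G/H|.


|⟨78⟩| = n / gcd(78, 102) = 102 / 6 = 17
H is normal (ℤ_102 is abelian).
|G/H| = |G| / |H| = 102 / 17 = 6

|G/H| = 6


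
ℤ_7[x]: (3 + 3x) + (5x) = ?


Add coefficients mod 7:
x^0: 3 + 0 = 3 (mod 7)
x^1: 3 + 5 = 1 (mod 7)
Result: 3 + x

f + g = 3 + x


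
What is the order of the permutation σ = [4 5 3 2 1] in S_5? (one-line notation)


Cycle decomposition: (1 4 2 5)
Cycle lengths: 4
Order = lcm(4) = 4

ord(σ) = 4


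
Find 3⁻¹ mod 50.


Use the extended Euclidean algorithm to write 1 = 3·s + 50·t; then s mod 50 is the inverse.
Euclidean algorithm:
  3 = 0·50 + 3
  50 = 16·3 + 2
  3 = 1·2 + 1
  2 = 2·1 + 0
gcd(3,50) = 1
Back-substitution gives: 3·(17) + 50·(-1) = 1
So 3⁻¹ ≡ 17 ≡ 17 (mod 50)
Check: 3 × 17 = 51 ≡ 1 (mod 50) ✓

3⁻¹ ≡ 17 (mod 50)


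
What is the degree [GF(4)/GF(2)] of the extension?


GF(4) = GF(2^2), so the extension degree is 2

[GF(4)/GF(2)] = 2


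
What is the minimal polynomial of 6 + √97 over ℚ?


Let α = 6 + √97. Then α - 6 = √97, so (α - 6)² = 97, giving α² - 12α - 61 = 0. Degree 2 and α ∉ ℚ, so this is the minimal polynomial.

Minimal polynomial: x² - 12x - 61


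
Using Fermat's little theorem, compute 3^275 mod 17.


Fermat's little theorem: if p is prime and gcd(a,p)=1, then a^(p-1) ≡ 1 (mod p)
p = 17 is prime, gcd(3,17) = 1
Reduce exponent: 275 mod 16 = 3
So 3^275 ≡ 3^3 (mod 17)
3^3 mod 17 = 10

3^275 ≡ 10 (mod 17)


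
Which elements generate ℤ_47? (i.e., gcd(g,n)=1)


g generates ℤ_n iff gcd(g,n) = 1
Prime factors of 47: 47
Generators are g ∈ {1,...,46} not divisible by any of these primes.
Generators: {1, 2, 3, 4, 5, 6, 7, 8, 9, 10, 11, 12, 13, 14, 15, 16, 17, 18, 19, 20, 21, 22, 23, 24, 25, 26, 27, 28, 29, 30, 31, 32, 33, 34, 35, 36, 37, 38, 39, 40, 41, 42, 43, 44, 45, 46}
Number of generators = φ(47) = 46

Generators of ℤ_47 = {1, 2, 3, 4, 5, 6, 7, 8, 9, 10, 11, 12, 13, 14, 15, 16, 17, 18, 19, 20, 21, 22, 23, 24, 25, 26, 27, 28, 29, 30, 31, 32, 33, 34, 35, 36, 37, 38, 39, 40, 41, 42, 43, 44, 45, 46}


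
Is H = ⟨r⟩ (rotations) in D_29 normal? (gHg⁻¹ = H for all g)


H = ⟨r⟩ (rotations) in D_29
The rotation subgroup ⟨r⟩ has index 2 in D_29, so it is normal

Yes, normal subgroup


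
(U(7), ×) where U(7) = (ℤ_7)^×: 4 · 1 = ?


Operation: multiplication mod 7
4 · 1 = (a × b) mod 7 with a = 4, b = 1

4 · 1 = 4


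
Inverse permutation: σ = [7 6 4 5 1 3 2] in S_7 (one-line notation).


To find σ⁻¹, swap domain and range:
σ(1) = 7 → σ⁻¹(7) = 1
σ(2) = 6 → σ⁻¹(6) = 2
σ(3) = 4 → σ⁻¹(4) = 3
σ(4) = 5 → σ⁻¹(5) = 4
σ(5) = 1 → σ⁻¹(1) = 5
σ(6) = 3 → σ⁻¹(3) = 6
σ(7) = 2 → σ⁻¹(2) = 7

σ⁻¹ = [5 7 6 3 4 2 1]
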